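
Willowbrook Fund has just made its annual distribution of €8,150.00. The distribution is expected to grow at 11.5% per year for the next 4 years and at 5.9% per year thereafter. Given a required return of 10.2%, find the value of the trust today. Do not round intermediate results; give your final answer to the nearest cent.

€243930.44

D_1 = 9087.25000
D_2 = 10132.28375
D_3 = 11297.49638
D_4 = 12596.70847
Terminal value at year 4: TV = D_4×(1+g_2)/(r−g_2) = 13339.91426/0.043 = 310230.56429
P_0 = D_1/(1+r)^1 + D_2/(1+r)^2 + D_3/(1+r)^3 + D_4/(1+r)^4 + TV/(1+r)^4
    = 8246.14338 + 8343.42093 + 8441.84604 + 8541.43225 + 210357.59879 = 243930.44138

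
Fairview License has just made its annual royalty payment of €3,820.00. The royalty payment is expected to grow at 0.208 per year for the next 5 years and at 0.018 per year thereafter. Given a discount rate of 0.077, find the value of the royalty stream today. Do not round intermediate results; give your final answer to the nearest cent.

D_1 = 4614.56000
D_2 = 5574.38848
D_3 = 6733.86128
D_4 = 8134.50443
D_5 = 9826.48135
Terminal value at year 5: TV = D_5×(1+g_2)/(r−g_2) = 10003.35802/0.059 = 169548.44096
P_0 = D_1/(1+r)^1 + D_2/(1+r)^2 + D_3/(1+r)^3 + D_4/(1+r)^4 + D_5/(1+r)^5 + TV/(1+r)^5
    = 4284.64253 + 4805.80146 + 5390.35113 + 6046.00200 + 6781.40243 + 117007.92675 = 144316.12630

€144316.13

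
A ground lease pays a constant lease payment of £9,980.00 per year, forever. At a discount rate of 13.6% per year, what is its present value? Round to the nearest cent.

Level perpetuity: PV = C / r = £9,980.00 / 0.136 = £73,382.35

£73382.35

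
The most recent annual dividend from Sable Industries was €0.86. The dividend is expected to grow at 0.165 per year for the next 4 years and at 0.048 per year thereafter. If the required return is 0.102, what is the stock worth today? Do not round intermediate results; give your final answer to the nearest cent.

€24.81

D_1 = 1.00190
D_2 = 1.16721
D_3 = 1.35980
D_4 = 1.58417
Terminal value at year 4: TV = D_4×(1+g_2)/(r−g_2) = 1.66021/0.054 = 30.74466
P_0 = D_1/(1+r)^1 + D_2/(1+r)^2 + D_3/(1+r)^3 + D_4/(1+r)^4 + TV/(1+r)^4
    = 0.90917 + 0.96114 + 1.01609 + 1.07418 + 20.84699 = 24.80756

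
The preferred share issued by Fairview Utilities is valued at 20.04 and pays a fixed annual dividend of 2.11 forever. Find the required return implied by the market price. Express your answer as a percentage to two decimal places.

10.53%

P = C/r ⇒ r = C/P = 2.11/20.04 = 0.105289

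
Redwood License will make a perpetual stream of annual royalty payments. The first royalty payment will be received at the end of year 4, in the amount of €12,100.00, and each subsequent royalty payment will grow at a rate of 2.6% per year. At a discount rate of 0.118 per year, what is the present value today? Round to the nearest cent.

€94117.88

Value at end of year 3: C₁ / (r − g) = €12,100.00 / (0.118 − 0.026) = €131,521.7391
Discount to today: PV = €131,521.7391 / (1 + 0.118)^3 = €131,521.7391 / 1.397415 = €94,117.88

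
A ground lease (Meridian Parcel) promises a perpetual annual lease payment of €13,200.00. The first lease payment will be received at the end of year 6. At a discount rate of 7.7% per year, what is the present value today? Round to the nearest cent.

€118305.43

Value at end of year 5: C / r = €13,200.00 / 0.077 = €171,428.5714
Discount to today: PV = €171,428.5714 / (1 + 0.077)^5 = €171,428.5714 / 1.449034 = €118,305.43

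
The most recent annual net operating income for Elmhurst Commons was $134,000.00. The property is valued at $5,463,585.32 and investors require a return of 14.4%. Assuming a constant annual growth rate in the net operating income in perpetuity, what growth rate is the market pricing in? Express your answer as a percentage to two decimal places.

P = D₀(1+g)/(r−g) ⇒ P(r−g) = D₀(1+g) ⇒ g(P+D₀) = P·r − D₀
g = (P·r − D₀)/(P + D₀) = ($5,463,585.32×0.144 − $134,000.00) / ($5,463,585.32 + $134,000.00) = 0.116614

11.66%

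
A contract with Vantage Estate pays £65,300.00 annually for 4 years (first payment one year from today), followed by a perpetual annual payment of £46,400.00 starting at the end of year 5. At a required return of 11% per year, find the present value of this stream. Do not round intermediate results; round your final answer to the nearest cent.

£480454.41

PV of 4-year annuity: £65,300.00 × [1 − (1+0.11)^−4] / 0.11 = 202589.70353
Perpetuity value at year 4: £46,400.00 / 0.11 = 421818.18182
PV of perpetuity: 421818.18182 / (1+0.11)^4 = 277864.70182
Total PV = 202589.70353 + 277864.70182 = 480454.40535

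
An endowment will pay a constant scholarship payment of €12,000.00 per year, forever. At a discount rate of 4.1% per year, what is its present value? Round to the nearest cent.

Level perpetuity: PV = C / r = €12,000.00 / 0.041 = €292,682.93

€292682.93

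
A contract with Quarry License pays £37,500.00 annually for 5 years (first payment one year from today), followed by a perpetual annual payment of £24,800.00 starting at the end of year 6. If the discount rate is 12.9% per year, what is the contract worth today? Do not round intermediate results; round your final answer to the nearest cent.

£237026.10

PV of 5-year annuity: £37,500.00 × [1 − (1+0.129)^−5] / 0.129 = 132218.62857
Perpetuity value at year 5: £24,800.00 / 0.129 = 192248.06202
PV of perpetuity: 192248.06202 / (1+0.129)^5 = 104807.47566
Total PV = 132218.62857 + 104807.47566 = 237026.10422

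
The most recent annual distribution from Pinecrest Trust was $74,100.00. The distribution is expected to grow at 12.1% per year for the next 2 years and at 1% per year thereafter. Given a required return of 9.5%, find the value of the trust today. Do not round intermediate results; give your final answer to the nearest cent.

D_1 = 83066.10000
D_2 = 93117.09810
Terminal value at year 2: TV = D_2×(1+g_2)/(r−g_2) = 94048.26908/0.085 = 1106450.22448
P_0 = D_1/(1+r)^1 + D_2/(1+r)^2 + TV/(1+r)^2
    = 75859.45205 + 77660.68105 + 922791.62193 = 1076311.75504

$1076311.76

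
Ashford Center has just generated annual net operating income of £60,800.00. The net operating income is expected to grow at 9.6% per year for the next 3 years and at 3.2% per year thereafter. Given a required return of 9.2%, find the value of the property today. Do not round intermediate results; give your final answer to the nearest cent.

£1241033.54

D_1 = 66636.80000
D_2 = 73033.93280
D_3 = 80045.19035
Terminal value at year 3: TV = D_3×(1+g_2)/(r−g_2) = 82606.63644/0.06 = 1376777.27400
P_0 = D_1/(1+r)^1 + D_2/(1+r)^2 + D_3/(1+r)^3 + TV/(1+r)^3
    = 61022.71062 + 61246.23704 + 61470.58223 + 1057294.01428 = 1241033.54417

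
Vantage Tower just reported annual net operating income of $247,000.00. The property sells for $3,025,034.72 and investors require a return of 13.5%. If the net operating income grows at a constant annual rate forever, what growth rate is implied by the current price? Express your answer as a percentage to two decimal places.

4.93%

P = D₀(1+g)/(r−g) ⇒ P(r−g) = D₀(1+g) ⇒ g(P+D₀) = P·r − D₀
g = (P·r − D₀)/(P + D₀) = ($3,025,034.72×0.135 − $247,000.00) / ($3,025,034.72 + $247,000.00) = 0.049321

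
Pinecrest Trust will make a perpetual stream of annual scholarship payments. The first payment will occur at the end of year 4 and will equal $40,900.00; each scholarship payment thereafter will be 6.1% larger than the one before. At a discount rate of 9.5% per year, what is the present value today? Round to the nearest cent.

Value at end of year 3: C₁ / (r − g) = $40,900.00 / (0.095 − 0.061) = $1,202,941.1765
Discount to today: PV = $1,202,941.1765 / (1 + 0.095)^3 = $1,202,941.1765 / 1.312932 = $916,224.78

$916224.78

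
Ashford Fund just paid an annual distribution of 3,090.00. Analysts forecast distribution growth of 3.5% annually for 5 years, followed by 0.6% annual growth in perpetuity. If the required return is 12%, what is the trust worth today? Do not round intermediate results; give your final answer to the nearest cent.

D_1 = 3198.15000
D_2 = 3310.08525
D_3 = 3425.93823
D_4 = 3545.84607
D_5 = 3669.95068
Terminal value at year 5: TV = D_5×(1+g_2)/(r−g_2) = 3691.97039/0.114 = 32385.70516
P_0 = D_1/(1+r)^1 + D_2/(1+r)^2 + D_3/(1+r)^3 + D_4/(1+r)^4 + D_5/(1+r)^5 + TV/(1+r)^5
    = 2855.49107 + 2638.77970 + 2438.51517 + 2253.44928 + 2082.42858 + 18376.51885 = 30645.18264

30645.18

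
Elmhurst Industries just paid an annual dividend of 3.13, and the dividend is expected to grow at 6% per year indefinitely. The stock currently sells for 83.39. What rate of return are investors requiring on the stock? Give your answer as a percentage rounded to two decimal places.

D₁ = 3.13 × 1.06 = 3.3178
P = D₁/(r − g) ⇒ r = D₁/P + g = 3.3178/83.39 + 0.06 = 0.039787 + 0.06 = 0.099787

9.98%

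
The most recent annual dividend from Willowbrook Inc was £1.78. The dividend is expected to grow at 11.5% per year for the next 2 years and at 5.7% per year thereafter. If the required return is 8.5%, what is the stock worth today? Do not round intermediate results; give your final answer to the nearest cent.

D_1 = 1.98470
D_2 = 2.21294
Terminal value at year 2: TV = D_2×(1+g_2)/(r−g_2) = 2.33908/0.028 = 83.53850
P_0 = D_1/(1+r)^1 + D_2/(1+r)^2 + TV/(1+r)^2
    = 1.82922 + 1.87979 + 70.96222 = 74.67123

£74.67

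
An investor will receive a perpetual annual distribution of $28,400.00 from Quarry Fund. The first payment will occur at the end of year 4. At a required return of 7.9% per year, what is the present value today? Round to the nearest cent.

$286171.85

Value at end of year 3: C / r = $28,400.00 / 0.079 = $359,493.6709
Discount to today: PV = $359,493.6709 / (1 + 0.079)^3 = $359,493.6709 / 1.256216 = $286,171.85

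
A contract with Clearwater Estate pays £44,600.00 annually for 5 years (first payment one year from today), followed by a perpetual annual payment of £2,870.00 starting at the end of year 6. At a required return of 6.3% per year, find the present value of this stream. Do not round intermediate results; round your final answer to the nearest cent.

£219912.13

PV of 5-year annuity: £44,600.00 × [1 − (1+0.063)^−5] / 0.063 = 186348.03298
Perpetuity value at year 5: £2,870.00 / 0.063 = 45555.55556
PV of perpetuity: 45555.55556 / (1+0.063)^5 = 33564.10142
Total PV = 186348.03298 + 33564.10142 = 219912.13439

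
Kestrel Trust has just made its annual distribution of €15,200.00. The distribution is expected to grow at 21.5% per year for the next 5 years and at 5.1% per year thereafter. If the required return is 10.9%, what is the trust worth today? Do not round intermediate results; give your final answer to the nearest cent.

€535529.11

D_1 = 18468.00000
D_2 = 22438.62000
D_3 = 27262.92330
D_4 = 33124.45181
D_5 = 40246.20895
Terminal value at year 5: TV = D_5×(1+g_2)/(r−g_2) = 42298.76560/0.058 = 729289.06215
P_0 = D_1/(1+r)^1 + D_2/(1+r)^2 + D_3/(1+r)^3 + D_4/(1+r)^4 + D_5/(1+r)^5 + TV/(1+r)^5
    = 16652.84040 + 18244.54561 + 19988.38856 + 21898.91082 + 23992.04387 + 434752.38116 = 535529.11043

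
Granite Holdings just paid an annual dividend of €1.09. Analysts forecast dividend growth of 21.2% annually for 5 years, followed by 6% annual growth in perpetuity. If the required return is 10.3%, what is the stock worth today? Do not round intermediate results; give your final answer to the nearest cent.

D_1 = 1.32108
D_2 = 1.60115
D_3 = 1.94059
D_4 = 2.35200
D_5 = 2.85062
Terminal value at year 5: TV = D_5×(1+g_2)/(r−g_2) = 3.02166/0.043 = 70.27114
P_0 = D_1/(1+r)^1 + D_2/(1+r)^2 + D_3/(1+r)^3 + D_4/(1+r)^4 + D_5/(1+r)^5 + TV/(1+r)^5
    = 1.19772 + 1.31608 + 1.44613 + 1.58904 + 1.74607 + 43.04269 = 50.33773

€50.34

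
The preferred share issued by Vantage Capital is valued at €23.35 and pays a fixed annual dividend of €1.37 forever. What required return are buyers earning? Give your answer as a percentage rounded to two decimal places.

P = C/r ⇒ r = C/P = €1.37/€23.35 = 0.058672

5.87%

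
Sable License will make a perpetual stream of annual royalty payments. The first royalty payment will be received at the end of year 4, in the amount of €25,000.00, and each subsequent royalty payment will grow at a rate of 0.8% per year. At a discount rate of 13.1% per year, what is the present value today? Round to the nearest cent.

€140490.54

Value at end of year 3: C₁ / (r − g) = €25,000.00 / (0.131 − 0.008) = €203,252.0325
Discount to today: PV = €203,252.0325 / (1 + 0.131)^3 = €203,252.0325 / 1.446731 = €140,490.54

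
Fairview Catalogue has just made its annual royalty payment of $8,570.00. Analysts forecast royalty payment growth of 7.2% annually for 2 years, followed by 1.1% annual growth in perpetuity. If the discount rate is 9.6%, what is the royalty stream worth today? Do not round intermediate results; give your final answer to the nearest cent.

$114098.38

D_1 = 9187.04000
D_2 = 9848.50688
Terminal value at year 2: TV = D_2×(1+g_2)/(r−g_2) = 9956.84046/0.085 = 117139.29948
P_0 = D_1/(1+r)^1 + D_2/(1+r)^2 + TV/(1+r)^2
    = 8382.33577 + 8198.78097 + 97517.26540 = 114098.38214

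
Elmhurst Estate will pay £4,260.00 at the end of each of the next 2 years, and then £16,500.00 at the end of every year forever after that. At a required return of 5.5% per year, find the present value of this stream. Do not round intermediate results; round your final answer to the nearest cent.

PV of 2-year annuity: £4,260.00 × [1 − (1+0.055)^−2] / 0.055 = 7865.32198
Perpetuity value at year 2: £16,500.00 / 0.055 = 300000.00000
PV of perpetuity: 300000.00000 / (1+0.055)^2 = 269535.72471
Total PV = 7865.32198 + 269535.72471 = 277401.04670

£277401.05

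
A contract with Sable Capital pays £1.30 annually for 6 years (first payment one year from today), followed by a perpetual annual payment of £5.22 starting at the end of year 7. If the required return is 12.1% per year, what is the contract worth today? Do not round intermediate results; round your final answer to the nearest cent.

£27.07

PV of 6-year annuity: £1.30 × [1 − (1+0.121)^−6] / 0.121 = 5.32973
Perpetuity value at year 6: £5.22 / 0.121 = 43.14050
PV of perpetuity: 43.14050 / (1+0.121)^6 = 21.73960
Total PV = 5.32973 + 21.73960 = 27.06932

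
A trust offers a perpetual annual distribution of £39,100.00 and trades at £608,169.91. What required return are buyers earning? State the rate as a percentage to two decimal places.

P = C/r ⇒ r = C/P = £39,100.00/£608,169.91 = 0.064291

6.43%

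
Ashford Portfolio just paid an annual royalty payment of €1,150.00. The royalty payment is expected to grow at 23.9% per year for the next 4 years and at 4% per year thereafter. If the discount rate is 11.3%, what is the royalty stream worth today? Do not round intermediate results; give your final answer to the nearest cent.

€31217.93

D_1 = 1424.85000
D_2 = 1765.38915
D_3 = 2187.31716
D_4 = 2710.08596
Terminal value at year 4: TV = D_4×(1+g_2)/(r−g_2) = 2818.48940/0.073 = 38609.44378
P_0 = D_1/(1+r)^1 + D_2/(1+r)^2 + D_3/(1+r)^3 + D_4/(1+r)^4 + TV/(1+r)^4
    = 1280.18868 + 1425.11570 + 1586.44955 + 1766.04761 + 25160.13040 = 31217.93195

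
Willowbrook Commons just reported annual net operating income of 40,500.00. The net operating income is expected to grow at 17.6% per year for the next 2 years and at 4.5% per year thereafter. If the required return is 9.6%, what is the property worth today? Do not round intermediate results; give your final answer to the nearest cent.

D_1 = 47628.00000
D_2 = 56010.52800
Terminal value at year 2: TV = D_2×(1+g_2)/(r−g_2) = 58531.00176/0.051 = 1147666.70118
P_0 = D_1/(1+r)^1 + D_2/(1+r)^2 + TV/(1+r)^2
    = 43456.20438 + 46628.19010 + 955420.75795 = 1045505.15243

1045505.15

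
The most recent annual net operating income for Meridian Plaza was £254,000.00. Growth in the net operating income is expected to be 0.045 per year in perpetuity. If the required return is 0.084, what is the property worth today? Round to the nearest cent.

£6805897.44

D₁ = D₀ × (1 + g) = £254,000.00 × 1.045 = £265,430.0000
Growing perpetuity: P = D₁ / (r − g) = £265,430.0000 / (0.084 − 0.045) = £6,805,897.44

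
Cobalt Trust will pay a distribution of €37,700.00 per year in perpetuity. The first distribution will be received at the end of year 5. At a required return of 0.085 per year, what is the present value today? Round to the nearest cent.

€320039.42

Value at end of year 4: C / r = €37,700.00 / 0.085 = €443,529.4118
Discount to today: PV = €443,529.4118 / (1 + 0.085)^4 = €443,529.4118 / 1.385859 = €320,039.42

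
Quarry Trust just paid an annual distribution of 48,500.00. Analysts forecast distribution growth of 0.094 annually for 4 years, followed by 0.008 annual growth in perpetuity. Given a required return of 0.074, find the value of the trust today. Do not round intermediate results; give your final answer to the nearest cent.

D_1 = 53059.00000
D_2 = 58046.54600
D_3 = 63502.92132
D_4 = 69472.19593
Terminal value at year 4: TV = D_4×(1+g_2)/(r−g_2) = 70027.97350/0.066 = 1061029.90145
P_0 = D_1/(1+r)^1 + D_2/(1+r)^2 + D_3/(1+r)^3 + D_4/(1+r)^4 + TV/(1+r)^4
    = 49403.16574 + 50323.15020 + 51260.26659 + 52214.83394 + 797462.91834 = 1000664.33481

1000664.33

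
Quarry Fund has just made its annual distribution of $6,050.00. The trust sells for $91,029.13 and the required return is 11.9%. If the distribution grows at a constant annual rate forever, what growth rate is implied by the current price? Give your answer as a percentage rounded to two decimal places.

4.93%

P = D₀(1+g)/(r−g) ⇒ P(r−g) = D₀(1+g) ⇒ g(P+D₀) = P·r − D₀
g = (P·r − D₀)/(P + D₀) = ($91,029.13×0.119 − $6,050.00) / ($91,029.13 + $6,050.00) = 0.049264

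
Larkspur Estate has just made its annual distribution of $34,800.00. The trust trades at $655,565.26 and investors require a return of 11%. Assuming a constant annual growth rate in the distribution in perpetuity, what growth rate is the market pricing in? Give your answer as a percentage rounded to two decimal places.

5.40%

P = D₀(1+g)/(r−g) ⇒ P(r−g) = D₀(1+g) ⇒ g(P+D₀) = P·r − D₀
g = (P·r − D₀)/(P + D₀) = ($655,565.26×0.11 − $34,800.00) / ($655,565.26 + $34,800.00) = 0.054047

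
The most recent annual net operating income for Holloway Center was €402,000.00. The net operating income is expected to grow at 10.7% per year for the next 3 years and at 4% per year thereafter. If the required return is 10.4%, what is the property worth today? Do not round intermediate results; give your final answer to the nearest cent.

D_1 = 445014.00000
D_2 = 492630.49800
D_3 = 545341.96129
Terminal value at year 3: TV = D_3×(1+g_2)/(r−g_2) = 567155.63974/0.064 = 8861806.87090
P_0 = D_1/(1+r)^1 + D_2/(1+r)^2 + D_3/(1+r)^3 + TV/(1+r)^3
    = 403092.39130 + 404187.75106 + 405286.08734 + 6585898.91933 = 7798465.14904

€7798465.15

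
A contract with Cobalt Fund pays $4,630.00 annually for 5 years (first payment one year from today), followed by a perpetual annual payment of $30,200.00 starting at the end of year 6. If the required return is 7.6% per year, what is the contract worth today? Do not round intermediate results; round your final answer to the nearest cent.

$294189.38

PV of 5-year annuity: $4,630.00 × [1 − (1+0.076)^−5] / 0.076 = 18682.79040
Perpetuity value at year 5: $30,200.00 / 0.076 = 397368.42105
PV of perpetuity: 397368.42105 / (1+0.076)^5 = 275506.59163
Total PV = 18682.79040 + 275506.59163 = 294189.38204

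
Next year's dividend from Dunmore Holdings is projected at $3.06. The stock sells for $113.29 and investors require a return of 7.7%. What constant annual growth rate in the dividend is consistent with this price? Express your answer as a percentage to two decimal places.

P = D₁/(r−g) ⇒ g = r − D₁/P = 0.077 − $3.06/$113.29 = 0.049990

5.00%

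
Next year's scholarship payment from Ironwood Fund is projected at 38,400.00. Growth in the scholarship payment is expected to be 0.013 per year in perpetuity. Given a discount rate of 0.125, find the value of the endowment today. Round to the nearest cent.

342857.14

Growing perpetuity: P = D₁ / (r − g) = 38,400.0000 / (0.125 − 0.013) = 342,857.14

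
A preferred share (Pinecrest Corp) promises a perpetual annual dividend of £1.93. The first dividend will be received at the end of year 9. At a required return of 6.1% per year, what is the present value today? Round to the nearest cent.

Value at end of year 8: C / r = £1.93 / 0.061 = £31.6393
Discount to today: PV = £31.6393 / (1 + 0.061)^8 = £31.6393 / 1.605917 = £19.70

£19.70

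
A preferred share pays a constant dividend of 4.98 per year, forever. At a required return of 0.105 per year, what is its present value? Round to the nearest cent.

Level perpetuity: PV = C / r = 4.98 / 0.105 = 47.43

47.43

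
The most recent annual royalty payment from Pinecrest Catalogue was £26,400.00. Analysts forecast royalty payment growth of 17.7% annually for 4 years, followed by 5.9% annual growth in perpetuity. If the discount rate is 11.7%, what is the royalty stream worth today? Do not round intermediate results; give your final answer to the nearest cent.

D_1 = 31072.80000
D_2 = 36572.68560
D_3 = 43046.05095
D_4 = 50665.20197
Terminal value at year 4: TV = D_4×(1+g_2)/(r−g_2) = 53654.44889/0.058 = 925076.70493
P_0 = D_1/(1+r)^1 + D_2/(1+r)^2 + D_3/(1+r)^3 + D_4/(1+r)^4 + TV/(1+r)^4
    = 27818.08415 + 29312.34114 + 30886.86259 + 32545.95996 + 594244.33785 = 714807.58570

£714807.59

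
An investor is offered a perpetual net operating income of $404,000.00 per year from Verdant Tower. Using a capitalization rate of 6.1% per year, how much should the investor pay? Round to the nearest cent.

$6622950.82

Level perpetuity: PV = C / r = $404,000.00 / 0.061 = $6,622,950.82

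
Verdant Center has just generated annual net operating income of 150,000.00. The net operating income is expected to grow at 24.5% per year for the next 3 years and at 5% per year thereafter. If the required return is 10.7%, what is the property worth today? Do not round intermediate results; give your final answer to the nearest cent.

4502518.98

D_1 = 186750.00000
D_2 = 232503.75000
D_3 = 289467.16875
Terminal value at year 3: TV = D_3×(1+g_2)/(r−g_2) = 303940.52719/0.057 = 5332289.95066
P_0 = D_1/(1+r)^1 + D_2/(1+r)^2 + D_3/(1+r)^3 + TV/(1+r)^3
    = 168699.18699 + 189729.43794 + 213381.34620 + 3930709.00891 = 4502518.98005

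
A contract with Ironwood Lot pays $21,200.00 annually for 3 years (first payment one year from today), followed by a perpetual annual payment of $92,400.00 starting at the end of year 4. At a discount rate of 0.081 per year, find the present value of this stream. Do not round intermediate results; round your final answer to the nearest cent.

PV of 3-year annuity: $21,200.00 × [1 − (1+0.081)^−3] / 0.081 = 54536.02410
Perpetuity value at year 3: $92,400.00 / 0.081 = 1140740.74074
PV of perpetuity: 1140740.74074 / (1+0.081)^3 = 903045.99418
Total PV = 54536.02410 + 903045.99418 = 957582.01829

$957582.02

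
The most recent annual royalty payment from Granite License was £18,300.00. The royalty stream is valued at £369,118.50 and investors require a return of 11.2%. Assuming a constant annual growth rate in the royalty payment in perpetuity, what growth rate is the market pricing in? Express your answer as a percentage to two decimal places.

P = D₀(1+g)/(r−g) ⇒ P(r−g) = D₀(1+g) ⇒ g(P+D₀) = P·r − D₀
g = (P·r − D₀)/(P + D₀) = (£369,118.50×0.112 − £18,300.00) / (£369,118.50 + £18,300.00) = 0.059474

5.95%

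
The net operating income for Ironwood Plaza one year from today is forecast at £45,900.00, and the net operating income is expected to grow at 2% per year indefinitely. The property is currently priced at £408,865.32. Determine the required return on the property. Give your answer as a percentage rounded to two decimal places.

13.23%

P = D₁/(r − g) ⇒ r = D₁/P + g = £45,900.0000/£408,865.32 + 0.02 = 0.112262 + 0.02 = 0.132262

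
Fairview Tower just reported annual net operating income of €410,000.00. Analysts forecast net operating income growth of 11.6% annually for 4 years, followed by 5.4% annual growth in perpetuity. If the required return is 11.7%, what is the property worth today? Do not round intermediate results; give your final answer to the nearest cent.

€8471167.26

D_1 = 457560.00000
D_2 = 510636.96000
D_3 = 569870.84736
D_4 = 635975.86565
Terminal value at year 4: TV = D_4×(1+g_2)/(r−g_2) = 670318.56240/0.063 = 10639977.18094
P_0 = D_1/(1+r)^1 + D_2/(1+r)^2 + D_3/(1+r)^3 + D_4/(1+r)^4 + TV/(1+r)^4
    = 409632.94539 + 409266.21939 + 408899.82170 + 408533.75203 + 6834834.51803 = 8471167.25653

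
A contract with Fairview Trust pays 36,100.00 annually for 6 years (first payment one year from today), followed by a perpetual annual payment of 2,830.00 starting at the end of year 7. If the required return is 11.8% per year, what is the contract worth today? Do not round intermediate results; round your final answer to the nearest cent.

161547.90

PV of 6-year annuity: 36,100.00 × [1 − (1+0.118)^−6] / 0.118 = 149266.34114
Perpetuity value at year 6: 2,830.00 / 0.118 = 23983.05085
PV of perpetuity: 23983.05085 / (1+0.118)^6 = 12281.56205
Total PV = 149266.34114 + 12281.56205 = 161547.90319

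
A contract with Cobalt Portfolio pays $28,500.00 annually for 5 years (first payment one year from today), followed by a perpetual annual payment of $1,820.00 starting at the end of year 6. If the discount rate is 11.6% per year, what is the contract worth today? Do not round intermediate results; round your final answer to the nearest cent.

PV of 5-year annuity: $28,500.00 × [1 − (1+0.116)^−5] / 0.116 = 103762.36927
Perpetuity value at year 5: $1,820.00 / 0.116 = 15689.65517
PV of perpetuity: 15689.65517 / (1+0.116)^5 = 9063.42668
Total PV = 103762.36927 + 9063.42668 = 112825.79595

$112825.80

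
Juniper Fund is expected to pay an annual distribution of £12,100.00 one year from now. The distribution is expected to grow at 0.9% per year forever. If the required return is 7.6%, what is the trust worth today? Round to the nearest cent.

£180597.01

Growing perpetuity: P = D₁ / (r − g) = £12,100.0000 / (0.076 − 0.009) = £180,597.01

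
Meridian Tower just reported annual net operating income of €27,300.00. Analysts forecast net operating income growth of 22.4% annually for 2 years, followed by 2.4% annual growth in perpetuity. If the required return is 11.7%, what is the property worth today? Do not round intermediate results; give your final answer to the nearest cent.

D_1 = 33415.20000
D_2 = 40900.20480
Terminal value at year 2: TV = D_2×(1+g_2)/(r−g_2) = 41881.80972/0.093 = 450342.03995
P_0 = D_1/(1+r)^1 + D_2/(1+r)^2 + TV/(1+r)^2
    = 29915.12981 + 32780.76893 + 360940.93957 = 423636.83831

€423636.84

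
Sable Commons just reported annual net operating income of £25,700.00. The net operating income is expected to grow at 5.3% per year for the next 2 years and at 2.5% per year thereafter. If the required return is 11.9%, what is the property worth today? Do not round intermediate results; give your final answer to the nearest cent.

£295098.48

D_1 = 27062.10000
D_2 = 28496.39130
Terminal value at year 2: TV = D_2×(1+g_2)/(r−g_2) = 29208.80108/0.094 = 310731.92641
P_0 = D_1/(1+r)^1 + D_2/(1+r)^2 + TV/(1+r)^2
    = 24184.18231 + 22757.76941 + 248156.52812 = 295098.47984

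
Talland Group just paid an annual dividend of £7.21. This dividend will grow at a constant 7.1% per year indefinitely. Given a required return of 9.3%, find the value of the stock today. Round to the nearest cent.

D₁ = D₀ × (1 + g) = £7.21 × 1.071 = £7.7219
Growing perpetuity: P = D₁ / (r − g) = £7.7219 / (0.093 − 0.071) = £351.00

£351.00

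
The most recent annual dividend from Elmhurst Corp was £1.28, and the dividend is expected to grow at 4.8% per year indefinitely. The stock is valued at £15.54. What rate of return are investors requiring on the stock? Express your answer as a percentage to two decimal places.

13.43%

D₁ = £1.28 × 1.048 = £1.3414
P = D₁/(r − g) ⇒ r = D₁/P + g = £1.3414/£15.54 + 0.048 = 0.086322 + 0.048 = 0.134322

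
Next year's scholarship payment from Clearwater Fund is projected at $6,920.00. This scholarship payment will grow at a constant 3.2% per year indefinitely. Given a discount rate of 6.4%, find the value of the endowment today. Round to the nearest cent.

$216250.00

Growing perpetuity: P = D₁ / (r − g) = $6,920.0000 / (0.064 − 0.032) = $216,250.00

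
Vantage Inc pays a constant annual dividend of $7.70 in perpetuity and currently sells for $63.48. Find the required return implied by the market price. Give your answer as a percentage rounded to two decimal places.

12.13%

P = C/r ⇒ r = C/P = $7.70/$63.48 = 0.121298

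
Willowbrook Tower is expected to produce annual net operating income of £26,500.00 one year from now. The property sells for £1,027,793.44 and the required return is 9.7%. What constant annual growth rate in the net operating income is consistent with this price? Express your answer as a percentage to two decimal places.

P = D₁/(r−g) ⇒ g = r − D₁/P = 0.097 − £26,500.00/£1,027,793.44 = 0.071217

7.12%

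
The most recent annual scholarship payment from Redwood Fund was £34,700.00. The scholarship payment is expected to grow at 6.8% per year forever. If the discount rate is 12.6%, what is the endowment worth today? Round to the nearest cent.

D₁ = D₀ × (1 + g) = £34,700.00 × 1.068 = £37,059.6000
Growing perpetuity: P = D₁ / (r − g) = £37,059.6000 / (0.126 − 0.068) = £638,958.62

£638958.62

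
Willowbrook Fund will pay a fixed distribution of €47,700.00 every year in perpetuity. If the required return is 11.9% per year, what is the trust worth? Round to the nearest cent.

Level perpetuity: PV = C / r = €47,700.00 / 0.119 = €400,840.34

€400840.34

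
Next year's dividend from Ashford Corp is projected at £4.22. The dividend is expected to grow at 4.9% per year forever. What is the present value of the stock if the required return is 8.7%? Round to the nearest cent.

£111.05

Growing perpetuity: P = D₁ / (r − g) = £4.2200 / (0.087 − 0.049) = £111.05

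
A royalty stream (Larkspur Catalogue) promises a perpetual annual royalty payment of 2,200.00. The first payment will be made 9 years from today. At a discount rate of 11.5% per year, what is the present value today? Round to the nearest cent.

Value at end of year 8: C / r = 2,200.00 / 0.115 = 19,130.4348
Discount to today: PV = 19,130.4348 / (1 + 0.115)^8 = 19,130.4348 / 2.388905 = 8,008.03

8008.03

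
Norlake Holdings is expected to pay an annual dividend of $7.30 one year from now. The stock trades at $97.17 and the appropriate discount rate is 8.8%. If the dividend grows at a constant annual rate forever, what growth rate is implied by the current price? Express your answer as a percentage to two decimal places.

P = D₁/(r−g) ⇒ g = r − D₁/P = 0.088 − $7.30/$97.17 = 0.012874

1.29%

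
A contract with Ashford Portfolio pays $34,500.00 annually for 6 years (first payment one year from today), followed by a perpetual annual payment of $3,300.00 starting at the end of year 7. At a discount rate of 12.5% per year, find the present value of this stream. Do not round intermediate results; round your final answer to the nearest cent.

$152879.76

PV of 6-year annuity: $34,500.00 × [1 − (1+0.125)^−6] / 0.125 = 139857.42914
Perpetuity value at year 6: $3,300.00 / 0.125 = 26400.00000
PV of perpetuity: 26400.00000 / (1+0.125)^6 = 13022.33286
Total PV = 139857.42914 + 13022.33286 = 152879.76201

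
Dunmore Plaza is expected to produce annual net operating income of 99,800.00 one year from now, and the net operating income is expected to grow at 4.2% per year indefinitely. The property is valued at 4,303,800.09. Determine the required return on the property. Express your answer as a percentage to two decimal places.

P = D₁/(r − g) ⇒ r = D₁/P + g = 99,800.0000/4,303,800.09 + 0.042 = 0.023189 + 0.042 = 0.065189

6.52%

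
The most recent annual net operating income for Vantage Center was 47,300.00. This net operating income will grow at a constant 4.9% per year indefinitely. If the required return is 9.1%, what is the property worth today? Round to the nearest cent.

1181373.81

D₁ = D₀ × (1 + g) = 47,300.00 × 1.049 = 49,617.7000
Growing perpetuity: P = D₁ / (r − g) = 49,617.7000 / (0.091 − 0.049) = 1,181,373.81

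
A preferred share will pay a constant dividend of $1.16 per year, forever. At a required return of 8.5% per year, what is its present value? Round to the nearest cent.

$13.65

Level perpetuity: PV = C / r = $1.16 / 0.085 = $13.65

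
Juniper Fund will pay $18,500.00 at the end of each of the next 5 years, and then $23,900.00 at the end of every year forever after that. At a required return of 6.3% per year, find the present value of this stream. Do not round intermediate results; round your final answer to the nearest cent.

$356802.76

PV of 5-year annuity: $18,500.00 × [1 − (1+0.063)^−5] / 0.063 = 77296.82982
Perpetuity value at year 5: $23,900.00 / 0.063 = 379365.07937
PV of perpetuity: 379365.07937 / (1+0.063)^5 = 279505.93165
Total PV = 77296.82982 + 279505.93165 = 356802.76147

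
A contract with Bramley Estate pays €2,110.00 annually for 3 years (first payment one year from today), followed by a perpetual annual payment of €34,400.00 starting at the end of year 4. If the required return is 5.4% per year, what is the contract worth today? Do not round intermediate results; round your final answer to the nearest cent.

€549758.31

PV of 3-year annuity: €2,110.00 × [1 − (1+0.054)^−3] / 0.054 = 5703.25527
Perpetuity value at year 3: €34,400.00 / 0.054 = 637037.03704
PV of perpetuity: 637037.03704 / (1+0.054)^3 = 544055.05536
Total PV = 5703.25527 + 544055.05536 = 549758.31063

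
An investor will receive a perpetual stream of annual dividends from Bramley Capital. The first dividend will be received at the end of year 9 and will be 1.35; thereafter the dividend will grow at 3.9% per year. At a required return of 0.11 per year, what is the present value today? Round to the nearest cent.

8.25

Value at end of year 8: C₁ / (r − g) = 1.35 / (0.11 − 0.039) = 19.0141
Discount to today: PV = 19.0141 / (1 + 0.11)^8 = 19.0141 / 2.304538 = 8.25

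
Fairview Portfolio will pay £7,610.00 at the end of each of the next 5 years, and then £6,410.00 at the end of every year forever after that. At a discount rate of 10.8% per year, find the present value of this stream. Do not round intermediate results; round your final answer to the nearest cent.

PV of 5-year annuity: £7,610.00 × [1 − (1+0.108)^−5] / 0.108 = 28267.85530
Perpetuity value at year 5: £6,410.00 / 0.108 = 59351.85185
PV of perpetuity: 59351.85185 / (1+0.108)^5 = 35541.47702
Total PV = 28267.85530 + 35541.47702 = 63809.33232

£63809.33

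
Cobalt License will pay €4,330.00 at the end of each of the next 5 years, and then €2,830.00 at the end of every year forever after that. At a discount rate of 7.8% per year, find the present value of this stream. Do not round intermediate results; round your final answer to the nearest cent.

PV of 5-year annuity: €4,330.00 × [1 − (1+0.078)^−5] / 0.078 = 17379.95082
Perpetuity value at year 5: €2,830.00 / 0.078 = 36282.05128
PV of perpetuity: 36282.05128 / (1+0.078)^5 = 24922.86865
Total PV = 17379.95082 + 24922.86865 = 42302.81946

€42302.82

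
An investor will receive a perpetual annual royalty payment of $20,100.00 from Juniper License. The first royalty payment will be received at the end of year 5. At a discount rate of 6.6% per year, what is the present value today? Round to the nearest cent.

$235843.17

Value at end of year 4: C / r = $20,100.00 / 0.066 = $304,545.4545
Discount to today: PV = $304,545.4545 / (1 + 0.066)^4 = $304,545.4545 / 1.291305 = $235,843.17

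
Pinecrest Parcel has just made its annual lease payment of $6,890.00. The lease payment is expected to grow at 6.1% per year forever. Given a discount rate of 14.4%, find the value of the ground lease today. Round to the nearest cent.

D₁ = D₀ × (1 + g) = $6,890.00 × 1.061 = $7,310.2900
Growing perpetuity: P = D₁ / (r − g) = $7,310.2900 / (0.144 − 0.061) = $88,075.78

$88075.78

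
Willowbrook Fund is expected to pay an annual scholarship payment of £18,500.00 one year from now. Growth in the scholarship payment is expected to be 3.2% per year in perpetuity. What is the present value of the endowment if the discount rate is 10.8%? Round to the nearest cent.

Growing perpetuity: P = D₁ / (r − g) = £18,500.0000 / (0.108 − 0.032) = £243,421.05

£243421.05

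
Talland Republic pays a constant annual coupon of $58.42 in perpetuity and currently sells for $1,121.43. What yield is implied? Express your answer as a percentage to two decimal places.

5.21%

P = C/r ⇒ r = C/P = $58.42/$1,121.43 = 0.052094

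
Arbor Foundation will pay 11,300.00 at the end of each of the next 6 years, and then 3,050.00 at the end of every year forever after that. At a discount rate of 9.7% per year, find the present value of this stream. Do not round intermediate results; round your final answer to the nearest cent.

PV of 6-year annuity: 11,300.00 × [1 − (1+0.097)^−6] / 0.097 = 49650.15071
Perpetuity value at year 6: 3,050.00 / 0.097 = 31443.29897
PV of perpetuity: 31443.29897 / (1+0.097)^6 = 18042.15210
Total PV = 49650.15071 + 18042.15210 = 67692.30280

67692.30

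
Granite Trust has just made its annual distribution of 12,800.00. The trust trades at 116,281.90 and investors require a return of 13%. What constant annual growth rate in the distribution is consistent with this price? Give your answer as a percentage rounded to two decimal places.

P = D₀(1+g)/(r−g) ⇒ P(r−g) = D₀(1+g) ⇒ g(P+D₀) = P·r − D₀
g = (P·r − D₀)/(P + D₀) = (116,281.90×0.13 − 12,800.00) / (116,281.90 + 12,800.00) = 0.017947

1.79%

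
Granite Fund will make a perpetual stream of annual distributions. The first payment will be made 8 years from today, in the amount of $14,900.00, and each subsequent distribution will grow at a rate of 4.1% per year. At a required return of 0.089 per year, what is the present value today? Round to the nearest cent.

Value at end of year 7: C₁ / (r − g) = $14,900.00 / (0.089 − 0.041) = $310,416.6667
Discount to today: PV = $310,416.6667 / (1 + 0.089)^7 = $310,416.6667 / 1.816332 = $170,903.07

$170903.07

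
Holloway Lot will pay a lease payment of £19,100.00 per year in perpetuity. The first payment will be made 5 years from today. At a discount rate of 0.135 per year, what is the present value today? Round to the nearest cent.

Value at end of year 4: C / r = £19,100.00 / 0.135 = £141,481.4815
Discount to today: PV = £141,481.4815 / (1 + 0.135)^4 = £141,481.4815 / 1.659524 = £85,254.27

£85254.27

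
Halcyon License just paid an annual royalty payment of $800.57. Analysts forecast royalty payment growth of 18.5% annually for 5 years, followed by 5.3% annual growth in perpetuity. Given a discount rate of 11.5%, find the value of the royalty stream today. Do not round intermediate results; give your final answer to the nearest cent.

$23258.34

D_1 = 948.67545
D_2 = 1124.18041
D_3 = 1332.15378
D_4 = 1578.60223
D_5 = 1870.64365
Terminal value at year 5: TV = D_5×(1+g_2)/(r−g_2) = 1969.78776/0.062 = 31770.77033
P_0 = D_1/(1+r)^1 + D_2/(1+r)^2 + D_3/(1+r)^3 + D_4/(1+r)^4 + D_5/(1+r)^5 + TV/(1+r)^5
    = 850.83000 + 904.24534 + 961.01410 + 1021.34683 + 1085.46725 + 18435.43579 = 23258.33930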